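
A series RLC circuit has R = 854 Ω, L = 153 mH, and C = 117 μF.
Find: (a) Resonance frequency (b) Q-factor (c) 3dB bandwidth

Step 1 — Resonance: ω₀ = 1/√(LC) = 1/√(0.153·0.000117) = 236.4 rad/s.
Step 2 — f₀ = ω₀/(2π) = 37.62 Hz.
Step 3 — Series Q: Q = ω₀L/R = 236.4·0.153/854 = 0.04234.
Step 4 — Bandwidth: Δω = ω₀/Q = 5582 rad/s; BW = Δω/(2π) = 888.4 Hz.

(a) f₀ = 37.62 Hz  (b) Q = 0.04234  (c) BW = 888.4 Hz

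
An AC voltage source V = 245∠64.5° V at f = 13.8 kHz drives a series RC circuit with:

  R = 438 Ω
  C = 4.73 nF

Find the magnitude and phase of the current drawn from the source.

Step 1 — Angular frequency: ω = 2π·f = 2π·1.38e+04 = 8.671e+04 rad/s.
Step 2 — Component impedances:
  R: Z = R = 438 Ω
  C: Z = 1/(jωC) = -j/(ω·C) = 0 - j2438 Ω
Step 3 — Series combination: Z_total = R + C = 438 - j2438 Ω = 2477∠-79.8° Ω.
Step 4 — Source phasor: V = 245∠64.5° V = 105.5 + j221.1 V.
Step 5 — Ohm's law: I = V / Z_total = (105.5 + j221.1) / (438 - j2438) = -0.08033 + j0.05769 A.
Step 6 — Convert to polar: |I| = 0.0989 A, ∠I = 144.3°.

I = 0.0989∠144.3° A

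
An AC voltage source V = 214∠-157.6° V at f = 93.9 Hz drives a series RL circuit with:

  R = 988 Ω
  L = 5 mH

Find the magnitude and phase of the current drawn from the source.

Step 1 — Angular frequency: ω = 2π·f = 2π·93.9 = 590 rad/s.
Step 2 — Component impedances:
  R: Z = R = 988 Ω
  L: Z = jωL = j·590·0.005 = 0 + j2.95 Ω
Step 3 — Series combination: Z_total = R + L = 988 + j2.95 Ω = 988∠0.2° Ω.
Step 4 — Source phasor: V = 214∠-157.6° V = -197.9 - j81.55 V.
Step 5 — Ohm's law: I = V / Z_total = (-197.9 - j81.55) / (988 + j2.95) = -0.2005 - j0.08194 A.
Step 6 — Convert to polar: |I| = 0.2166 A, ∠I = -157.8°.

I = 0.2166∠-157.8° A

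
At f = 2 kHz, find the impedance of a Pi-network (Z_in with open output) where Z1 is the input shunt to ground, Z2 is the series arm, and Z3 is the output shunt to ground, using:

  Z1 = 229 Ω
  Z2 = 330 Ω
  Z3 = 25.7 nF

Step 1 — Angular frequency: ω = 2π·f = 2π·2000 = 1.257e+04 rad/s.
Step 2 — Component impedances:
  Z1: Z = R = 229 Ω
  Z2: Z = R = 330 Ω
  Z3: Z = 1/(jωC) = -j/(ω·C) = 0 - j3096 Ω
Step 3 — With open output, the series arm Z2 and the output shunt Z3 appear in series to ground: Z2 + Z3 = 330 - j3096 Ω.
Step 4 — Parallel with input shunt Z1: Z_in = Z1 || (Z2 + Z3) = 226 - j16.4 Ω = 226.6∠-4.2° Ω.

Z = 226 - j16.4 Ω = 226.6∠-4.2° Ω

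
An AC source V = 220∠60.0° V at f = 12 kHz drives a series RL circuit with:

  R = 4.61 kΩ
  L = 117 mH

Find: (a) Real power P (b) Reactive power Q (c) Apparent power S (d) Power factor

Step 1 — Angular frequency: ω = 2π·f = 2π·1.2e+04 = 7.54e+04 rad/s.
Step 2 — Component impedances:
  R: Z = R = 4610 Ω
  L: Z = jωL = j·7.54e+04·0.117 = 0 + j8822 Ω
Step 3 — Series combination: Z_total = R + L = 4610 + j8822 Ω = 9954∠62.4° Ω.
Step 4 — Source phasor: V = 220∠60.0° V = 110 + j190.5 V.
Step 5 — Current: I = V / Z = 0.02208 - j0.0009291 A = 0.0221∠-2.4° A.
Step 6 — Complex power: S = V·I* = 2.252 + j4.31 VA.
Step 7 — Real power: P = Re(S) = 2.252 W.
Step 8 — Reactive power: Q = Im(S) = 4.31 VAR.
Step 9 — Apparent power: |S| = 4.863 VA.
Step 10 — Power factor: PF = P/|S| = 0.4632 (lagging).

(a) P = 2.252 W  (b) Q = 4.31 VAR  (c) S = 4.863 VA  (d) PF = 0.4632 (lagging)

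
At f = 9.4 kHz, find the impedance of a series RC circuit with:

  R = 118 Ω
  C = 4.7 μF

Step 1 — Angular frequency: ω = 2π·f = 2π·9400 = 5.906e+04 rad/s.
Step 2 — Component impedances:
  R: Z = R = 118 Ω
  C: Z = 1/(jωC) = -j/(ω·C) = 0 - j3.602 Ω
Step 3 — Series combination: Z_total = R + C = 118 - j3.602 Ω = 118.1∠-1.7° Ω.

Z = 118 - j3.602 Ω = 118.1∠-1.7° Ω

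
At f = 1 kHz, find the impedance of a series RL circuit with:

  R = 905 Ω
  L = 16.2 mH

Step 1 — Angular frequency: ω = 2π·f = 2π·1000 = 6283 rad/s.
Step 2 — Component impedances:
  R: Z = R = 905 Ω
  L: Z = jωL = j·6283·0.0162 = 0 + j101.8 Ω
Step 3 — Series combination: Z_total = R + L = 905 + j101.8 Ω = 910.7∠6.4° Ω.

Z = 905 + j101.8 Ω = 910.7∠6.4° Ω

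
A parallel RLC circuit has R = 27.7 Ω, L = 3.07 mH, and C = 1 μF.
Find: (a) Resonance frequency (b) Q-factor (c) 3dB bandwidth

Step 1 — Resonance: ω₀ = 1/√(LC) = 1/√(0.00307·1e-06) = 1.805e+04 rad/s.
Step 2 — f₀ = ω₀/(2π) = 2872 Hz.
Step 3 — Parallel Q: Q = R/(ω₀L) = 27.7/(1.805e+04·0.00307) = 0.4999.
Step 4 — Bandwidth: Δω = ω₀/Q = 3.61e+04 rad/s; BW = Δω/(2π) = 5746 Hz.

(a) f₀ = 2872 Hz  (b) Q = 0.4999  (c) BW = 5746 Hz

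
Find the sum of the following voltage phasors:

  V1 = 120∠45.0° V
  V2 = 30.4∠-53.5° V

Step 1 — Convert each phasor to rectangular form:
  V1 = 120·(cos(45.0°) + j·sin(45.0°)) = 84.85 + j84.85 V
  V2 = 30.4·(cos(-53.5°) + j·sin(-53.5°)) = 18.08 - j24.44 V
Step 2 — Sum components: V_total = 102.9 + j60.42 V.
Step 3 — Convert to polar: |V_total| = 119.4 V, ∠V_total = 30.4°.

V_total = 119.4∠30.4° V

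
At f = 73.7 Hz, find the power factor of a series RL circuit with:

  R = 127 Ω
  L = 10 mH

Step 1 — Angular frequency: ω = 2π·f = 2π·73.7 = 463.1 rad/s.
Step 2 — Component impedances:
  R: Z = R = 127 Ω
  L: Z = jωL = j·463.1·0.01 = 0 + j4.631 Ω
Step 3 — Series combination: Z_total = R + L = 127 + j4.631 Ω = 127.1∠2.1° Ω.
Step 4 — Power factor: PF = cos(φ) = Re(Z)/|Z| = 127/127.084 = 0.9993.
Step 5 — Type: Im(Z) = 4.631 ⇒ lagging (phase φ = 2.1°).

PF = 0.9993 (lagging, φ = 2.1°)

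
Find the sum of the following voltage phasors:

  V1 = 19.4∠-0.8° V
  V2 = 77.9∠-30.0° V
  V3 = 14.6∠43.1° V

Step 1 — Convert each phasor to rectangular form:
  V1 = 19.4·(cos(-0.8°) + j·sin(-0.8°)) = 19.4 - j0.2709 V
  V2 = 77.9·(cos(-30.0°) + j·sin(-30.0°)) = 67.46 - j38.95 V
  V3 = 14.6·(cos(43.1°) + j·sin(43.1°)) = 10.66 + j9.976 V
Step 2 — Sum components: V_total = 97.52 - j29.25 V.
Step 3 — Convert to polar: |V_total| = 101.8 V, ∠V_total = -16.7°.

V_total = 101.8∠-16.7° V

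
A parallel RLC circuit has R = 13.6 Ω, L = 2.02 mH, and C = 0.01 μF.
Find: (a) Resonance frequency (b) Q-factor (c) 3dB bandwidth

Step 1 — Resonance: ω₀ = 1/√(LC) = 1/√(0.00202·1e-08) = 2.225e+05 rad/s.
Step 2 — f₀ = ω₀/(2π) = 3.541e+04 Hz.
Step 3 — Parallel Q: Q = R/(ω₀L) = 13.6/(2.225e+05·0.00202) = 0.03026.
Step 4 — Bandwidth: Δω = ω₀/Q = 7.353e+06 rad/s; BW = Δω/(2π) = 1.17e+06 Hz.

(a) f₀ = 3.541e+04 Hz  (b) Q = 0.03026  (c) BW = 1.17e+06 Hz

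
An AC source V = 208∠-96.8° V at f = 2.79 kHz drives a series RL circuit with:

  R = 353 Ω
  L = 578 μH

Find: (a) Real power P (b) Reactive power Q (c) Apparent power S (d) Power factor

Step 1 — Angular frequency: ω = 2π·f = 2π·2790 = 1.753e+04 rad/s.
Step 2 — Component impedances:
  R: Z = R = 353 Ω
  L: Z = jωL = j·1.753e+04·0.000578 = 0 + j10.13 Ω
Step 3 — Series combination: Z_total = R + L = 353 + j10.13 Ω = 353.1∠1.6° Ω.
Step 4 — Source phasor: V = 208∠-96.8° V = -24.63 - j206.5 V.
Step 5 — Current: I = V / Z = -0.08649 - j0.5826 A = 0.589∠-98.4° A.
Step 6 — Complex power: S = V·I* = 122.5 + j3.515 VA.
Step 7 — Real power: P = Re(S) = 122.5 W.
Step 8 — Reactive power: Q = Im(S) = 3.515 VAR.
Step 9 — Apparent power: |S| = 122.5 VA.
Step 10 — Power factor: PF = P/|S| = 0.9996 (lagging).

(a) P = 122.5 W  (b) Q = 3.515 VAR  (c) S = 122.5 VA  (d) PF = 0.9996 (lagging)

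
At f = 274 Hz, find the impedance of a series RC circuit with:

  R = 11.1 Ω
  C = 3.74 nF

Step 1 — Angular frequency: ω = 2π·f = 2π·274 = 1722 rad/s.
Step 2 — Component impedances:
  R: Z = R = 11.1 Ω
  C: Z = 1/(jωC) = -j/(ω·C) = 0 - j1.553e+05 Ω
Step 3 — Series combination: Z_total = R + C = 11.1 - j1.553e+05 Ω = 1.553e+05∠-90.0° Ω.

Z = 11.1 - j1.553e+05 Ω = 1.553e+05∠-90.0° Ω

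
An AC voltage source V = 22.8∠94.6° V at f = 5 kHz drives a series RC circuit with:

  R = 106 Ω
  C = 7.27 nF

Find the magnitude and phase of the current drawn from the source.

Step 1 — Angular frequency: ω = 2π·f = 2π·5000 = 3.142e+04 rad/s.
Step 2 — Component impedances:
  R: Z = R = 106 Ω
  C: Z = 1/(jωC) = -j/(ω·C) = 0 - j4378 Ω
Step 3 — Series combination: Z_total = R + C = 106 - j4378 Ω = 4380∠-88.6° Ω.
Step 4 — Source phasor: V = 22.8∠94.6° V = -1.829 + j22.73 V.
Step 5 — Ohm's law: I = V / Z_total = (-1.829 + j22.73) / (106 - j4378) = -0.005198 - j0.0002918 A.
Step 6 — Convert to polar: |I| = 0.005206 A, ∠I = -176.8°.

I = 0.005206∠-176.8° A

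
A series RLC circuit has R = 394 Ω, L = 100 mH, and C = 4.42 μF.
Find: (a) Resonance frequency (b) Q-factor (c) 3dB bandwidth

Step 1 — Resonance: ω₀ = 1/√(LC) = 1/√(0.1·4.42e-06) = 1504 rad/s.
Step 2 — f₀ = ω₀/(2π) = 239.4 Hz.
Step 3 — Series Q: Q = ω₀L/R = 1504·0.1/394 = 0.3818.
Step 4 — Bandwidth: Δω = ω₀/Q = 3940 rad/s; BW = Δω/(2π) = 627.1 Hz.

(a) f₀ = 239.4 Hz  (b) Q = 0.3818  (c) BW = 627.1 Hz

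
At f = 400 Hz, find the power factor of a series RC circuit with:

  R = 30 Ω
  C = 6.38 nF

Step 1 — Angular frequency: ω = 2π·f = 2π·400 = 2513 rad/s.
Step 2 — Component impedances:
  R: Z = R = 30 Ω
  C: Z = 1/(jωC) = -j/(ω·C) = 0 - j6.236e+04 Ω
Step 3 — Series combination: Z_total = R + C = 30 - j6.236e+04 Ω = 6.236e+04∠-90.0° Ω.
Step 4 — Power factor: PF = cos(φ) = Re(Z)/|Z| = 30/62365 = 0.000481.
Step 5 — Type: Im(Z) = -6.236e+04 ⇒ leading (phase φ = -90.0°).

PF = 0.000481 (leading, φ = -90.0°)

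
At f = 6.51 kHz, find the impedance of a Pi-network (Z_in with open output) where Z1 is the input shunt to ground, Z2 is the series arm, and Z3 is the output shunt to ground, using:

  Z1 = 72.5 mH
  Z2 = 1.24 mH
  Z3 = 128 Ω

Step 1 — Angular frequency: ω = 2π·f = 2π·6510 = 4.09e+04 rad/s.
Step 2 — Component impedances:
  Z1: Z = jωL = j·4.09e+04·0.0725 = 0 + j2966 Ω
  Z2: Z = jωL = j·4.09e+04·0.00124 = 0 + j50.72 Ω
  Z3: Z = R = 128 Ω
Step 3 — With open output, the series arm Z2 and the output shunt Z3 appear in series to ground: Z2 + Z3 = 128 + j50.72 Ω.
Step 4 — Parallel with input shunt Z1: Z_in = Z1 || (Z2 + Z3) = 123.5 + j55.11 Ω = 135.2∠24.0° Ω.

Z = 123.5 + j55.11 Ω = 135.2∠24.0° Ω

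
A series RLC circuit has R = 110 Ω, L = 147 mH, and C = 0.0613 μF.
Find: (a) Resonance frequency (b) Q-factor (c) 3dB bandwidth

Step 1 — Resonance: ω₀ = 1/√(LC) = 1/√(0.147·6.13e-08) = 1.053e+04 rad/s.
Step 2 — f₀ = ω₀/(2π) = 1677 Hz.
Step 3 — Series Q: Q = ω₀L/R = 1.053e+04·0.147/110 = 14.08.
Step 4 — Bandwidth: Δω = ω₀/Q = 748.3 rad/s; BW = Δω/(2π) = 119.1 Hz.

(a) f₀ = 1677 Hz  (b) Q = 14.08  (c) BW = 119.1 Hz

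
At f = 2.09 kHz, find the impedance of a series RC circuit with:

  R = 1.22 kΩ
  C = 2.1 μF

Step 1 — Angular frequency: ω = 2π·f = 2π·2090 = 1.313e+04 rad/s.
Step 2 — Component impedances:
  R: Z = R = 1220 Ω
  C: Z = 1/(jωC) = -j/(ω·C) = 0 - j36.26 Ω
Step 3 — Series combination: Z_total = R + C = 1220 - j36.26 Ω = 1221∠-1.7° Ω.

Z = 1220 - j36.26 Ω = 1221∠-1.7° Ω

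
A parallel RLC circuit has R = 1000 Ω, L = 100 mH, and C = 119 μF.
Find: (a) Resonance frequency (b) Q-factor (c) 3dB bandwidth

Step 1 — Resonance: ω₀ = 1/√(LC) = 1/√(0.1·0.000119) = 289.9 rad/s.
Step 2 — f₀ = ω₀/(2π) = 46.14 Hz.
Step 3 — Parallel Q: Q = R/(ω₀L) = 1000/(289.9·0.1) = 34.5.
Step 4 — Bandwidth: Δω = ω₀/Q = 8.403 rad/s; BW = Δω/(2π) = 1.337 Hz.

(a) f₀ = 46.14 Hz  (b) Q = 34.5  (c) BW = 1.337 Hz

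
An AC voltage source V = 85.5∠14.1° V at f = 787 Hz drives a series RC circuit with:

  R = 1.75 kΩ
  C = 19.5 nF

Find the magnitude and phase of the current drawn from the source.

Step 1 — Angular frequency: ω = 2π·f = 2π·787 = 4945 rad/s.
Step 2 — Component impedances:
  R: Z = R = 1750 Ω
  C: Z = 1/(jωC) = -j/(ω·C) = 0 - j1.037e+04 Ω
Step 3 — Series combination: Z_total = R + C = 1750 - j1.037e+04 Ω = 1.052e+04∠-80.4° Ω.
Step 4 — Source phasor: V = 85.5∠14.1° V = 82.92 + j20.83 V.
Step 5 — Ohm's law: I = V / Z_total = (82.92 + j20.83) / (1750 - j1.037e+04) = -0.0006409 + j0.008104 A.
Step 6 — Convert to polar: |I| = 0.008129 A, ∠I = 94.5°.

I = 0.008129∠94.5° A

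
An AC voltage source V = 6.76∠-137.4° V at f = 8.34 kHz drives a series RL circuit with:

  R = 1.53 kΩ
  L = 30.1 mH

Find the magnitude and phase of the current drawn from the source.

Step 1 — Angular frequency: ω = 2π·f = 2π·8340 = 5.24e+04 rad/s.
Step 2 — Component impedances:
  R: Z = R = 1530 Ω
  L: Z = jωL = j·5.24e+04·0.0301 = 0 + j1577 Ω
Step 3 — Series combination: Z_total = R + L = 1530 + j1577 Ω = 2197∠45.9° Ω.
Step 4 — Source phasor: V = 6.76∠-137.4° V = -4.976 - j4.576 V.
Step 5 — Ohm's law: I = V / Z_total = (-4.976 - j4.576) / (1530 + j1577) = -0.003071 + j0.0001756 A.
Step 6 — Convert to polar: |I| = 0.003076 A, ∠I = 176.7°.

I = 0.003076∠176.7° A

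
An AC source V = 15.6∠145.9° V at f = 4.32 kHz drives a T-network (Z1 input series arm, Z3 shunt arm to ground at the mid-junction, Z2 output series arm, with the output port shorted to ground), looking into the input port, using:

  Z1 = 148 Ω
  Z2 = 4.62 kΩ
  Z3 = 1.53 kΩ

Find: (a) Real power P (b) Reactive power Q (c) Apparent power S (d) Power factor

Step 1 — Angular frequency: ω = 2π·f = 2π·4320 = 2.714e+04 rad/s.
Step 2 — Component impedances:
  Z1: Z = R = 148 Ω
  Z2: Z = R = 4620 Ω
  Z3: Z = R = 1530 Ω
Step 3 — With the output port shorted to ground, the output series arm Z2 runs from the junction to ground; the shunt arm Z3 also runs from the junction to ground. They appear in parallel: Z3 || Z2 = 1149 Ω.
Step 4 — Series with input arm Z1: Z_in = Z1 + (Z3 || Z2) = 1297 Ω = 1297∠0.0° Ω.
Step 5 — Source phasor: V = 15.6∠145.9° V = -12.92 + j8.746 V.
Step 6 — Current: I = V / Z = -0.009957 + j0.006741 A = 0.01202∠145.9° A.
Step 7 — Complex power: S = V·I* = 0.1876 VA.
Step 8 — Real power: P = Re(S) = 0.1876 W.
Step 9 — Reactive power: Q = Im(S) = 0 VAR.
Step 10 — Apparent power: |S| = 0.1876 VA.
Step 11 — Power factor: PF = P/|S| = 1 (unity).

(a) P = 0.1876 W  (b) Q = 0 VAR  (c) S = 0.1876 VA  (d) PF = 1 (unity)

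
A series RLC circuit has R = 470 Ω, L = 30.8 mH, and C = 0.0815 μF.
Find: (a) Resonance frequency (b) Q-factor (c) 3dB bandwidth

Step 1 — Resonance: ω₀ = 1/√(LC) = 1/√(0.0308·8.15e-08) = 1.996e+04 rad/s.
Step 2 — f₀ = ω₀/(2π) = 3177 Hz.
Step 3 — Series Q: Q = ω₀L/R = 1.996e+04·0.0308/470 = 1.308.
Step 4 — Bandwidth: Δω = ω₀/Q = 1.526e+04 rad/s; BW = Δω/(2π) = 2429 Hz.

(a) f₀ = 3177 Hz  (b) Q = 1.308  (c) BW = 2429 Hz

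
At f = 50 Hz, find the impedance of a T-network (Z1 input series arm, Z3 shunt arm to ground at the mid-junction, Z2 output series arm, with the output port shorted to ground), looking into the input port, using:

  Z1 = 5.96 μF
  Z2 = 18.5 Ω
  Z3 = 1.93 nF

Step 1 — Angular frequency: ω = 2π·f = 2π·50 = 314.2 rad/s.
Step 2 — Component impedances:
  Z1: Z = 1/(jωC) = -j/(ω·C) = 0 - j534.1 Ω
  Z2: Z = R = 18.5 Ω
  Z3: Z = 1/(jωC) = -j/(ω·C) = 0 - j1.649e+06 Ω
Step 3 — With the output port shorted to ground, the output series arm Z2 runs from the junction to ground; the shunt arm Z3 also runs from the junction to ground. They appear in parallel: Z3 || Z2 = 18.5 - j0.0002075 Ω.
Step 4 — Series with input arm Z1: Z_in = Z1 + (Z3 || Z2) = 18.5 - j534.1 Ω = 534.4∠-88.0° Ω.

Z = 18.5 - j534.1 Ω = 534.4∠-88.0° Ω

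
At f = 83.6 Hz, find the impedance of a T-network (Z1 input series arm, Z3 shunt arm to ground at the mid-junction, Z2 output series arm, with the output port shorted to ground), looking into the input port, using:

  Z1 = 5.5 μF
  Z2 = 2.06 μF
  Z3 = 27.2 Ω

Step 1 — Angular frequency: ω = 2π·f = 2π·83.6 = 525.3 rad/s.
Step 2 — Component impedances:
  Z1: Z = 1/(jωC) = -j/(ω·C) = 0 - j346.1 Ω
  Z2: Z = 1/(jωC) = -j/(ω·C) = 0 - j924.2 Ω
  Z3: Z = R = 27.2 Ω
Step 3 — With the output port shorted to ground, the output series arm Z2 runs from the junction to ground; the shunt arm Z3 also runs from the junction to ground. They appear in parallel: Z3 || Z2 = 27.18 - j0.7999 Ω.
Step 4 — Series with input arm Z1: Z_in = Z1 + (Z3 || Z2) = 27.18 - j346.9 Ω = 348∠-85.5° Ω.

Z = 27.18 - j346.9 Ω = 348∠-85.5° Ω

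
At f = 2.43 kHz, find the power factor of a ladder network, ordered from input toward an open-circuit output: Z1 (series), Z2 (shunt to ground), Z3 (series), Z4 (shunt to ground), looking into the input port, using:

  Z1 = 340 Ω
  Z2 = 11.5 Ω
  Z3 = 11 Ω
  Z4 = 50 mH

Step 1 — Angular frequency: ω = 2π·f = 2π·2430 = 1.527e+04 rad/s.
Step 2 — Component impedances:
  Z1: Z = R = 340 Ω
  Z2: Z = R = 11.5 Ω
  Z3: Z = R = 11 Ω
  Z4: Z = jωL = j·1.527e+04·0.05 = 0 + j763.4 Ω
Step 3 — Ladder network (open output): work backward from the far end, alternating series and parallel combinations. Z_in = 351.5 + j0.1731 Ω = 351.5∠0.0° Ω.
Step 4 — Power factor: PF = cos(φ) = Re(Z)/|Z| = 351.5/351.5 = 1.
Step 5 — Type: Im(Z) = 0.1731 ⇒ lagging (phase φ = 0.0°).

PF = 1 (lagging, φ = 0.0°)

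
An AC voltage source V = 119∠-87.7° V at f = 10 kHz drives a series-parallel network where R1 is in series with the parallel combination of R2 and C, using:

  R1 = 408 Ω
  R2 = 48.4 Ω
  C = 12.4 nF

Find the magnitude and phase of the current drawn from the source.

Step 1 — Angular frequency: ω = 2π·f = 2π·1e+04 = 6.283e+04 rad/s.
Step 2 — Component impedances:
  R1: Z = R = 408 Ω
  R2: Z = R = 48.4 Ω
  C: Z = 1/(jωC) = -j/(ω·C) = 0 - j1284 Ω
Step 3 — Parallel branch: R2 || C = 1/(1/R2 + 1/C) = 48.33 - j1.823 Ω.
Step 4 — Series with R1: Z_total = R1 + (R2 || C) = 456.3 - j1.823 Ω = 456.3∠-0.2° Ω.
Step 5 — Source phasor: V = 119∠-87.7° V = 4.776 - j118.9 V.
Step 6 — Ohm's law: I = V / Z_total = (4.776 - j118.9) / (456.3 - j1.823) = 0.01151 - j0.2605 A.
Step 7 — Convert to polar: |I| = 0.2608 A, ∠I = -87.5°.

I = 0.2608∠-87.5° A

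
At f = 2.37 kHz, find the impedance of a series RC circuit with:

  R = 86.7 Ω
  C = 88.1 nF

Step 1 — Angular frequency: ω = 2π·f = 2π·2370 = 1.489e+04 rad/s.
Step 2 — Component impedances:
  R: Z = R = 86.7 Ω
  C: Z = 1/(jωC) = -j/(ω·C) = 0 - j762.2 Ω
Step 3 — Series combination: Z_total = R + C = 86.7 - j762.2 Ω = 767.2∠-83.5° Ω.

Z = 86.7 - j762.2 Ω = 767.2∠-83.5° Ω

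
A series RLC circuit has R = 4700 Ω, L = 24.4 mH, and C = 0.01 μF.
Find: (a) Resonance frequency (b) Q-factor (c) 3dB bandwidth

Step 1 — Resonance: ω₀ = 1/√(LC) = 1/√(0.0244·1e-08) = 6.402e+04 rad/s.
Step 2 — f₀ = ω₀/(2π) = 1.019e+04 Hz.
Step 3 — Series Q: Q = ω₀L/R = 6.402e+04·0.0244/4700 = 0.3324.
Step 4 — Bandwidth: Δω = ω₀/Q = 1.926e+05 rad/s; BW = Δω/(2π) = 3.066e+04 Hz.

(a) f₀ = 1.019e+04 Hz  (b) Q = 0.3324  (c) BW = 3.066e+04 Hz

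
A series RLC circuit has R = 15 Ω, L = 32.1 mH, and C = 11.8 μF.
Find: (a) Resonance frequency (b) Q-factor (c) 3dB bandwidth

Step 1 — Resonance condition Im(Z)=0 gives ω₀ = 1/√(LC).
Step 2 — ω₀ = 1/√(0.0321·1.18e-05) = 1625 rad/s.
Step 3 — f₀ = ω₀/(2π) = 258.6 Hz.
Step 4 — Series Q: Q = ω₀L/R = 1625·0.0321/15 = 3.477.
Step 5 — 3dB bandwidth: Δω = ω₀/Q = 467.3 rad/s; BW = Δω/(2π) = 74.37 Hz.

(a) f₀ = 258.6 Hz  (b) Q = 3.477  (c) BW = 74.37 Hz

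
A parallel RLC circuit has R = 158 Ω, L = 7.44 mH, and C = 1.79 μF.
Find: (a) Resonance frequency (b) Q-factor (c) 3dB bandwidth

Step 1 — Resonance: ω₀ = 1/√(LC) = 1/√(0.00744·1.79e-06) = 8665 rad/s.
Step 2 — f₀ = ω₀/(2π) = 1379 Hz.
Step 3 — Parallel Q: Q = R/(ω₀L) = 158/(8665·0.00744) = 2.451.
Step 4 — Bandwidth: Δω = ω₀/Q = 3536 rad/s; BW = Δω/(2π) = 562.7 Hz.

(a) f₀ = 1379 Hz  (b) Q = 2.451  (c) BW = 562.7 Hz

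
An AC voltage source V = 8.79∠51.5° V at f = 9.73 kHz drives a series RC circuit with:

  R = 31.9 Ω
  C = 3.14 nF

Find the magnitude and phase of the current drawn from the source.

Step 1 — Angular frequency: ω = 2π·f = 2π·9730 = 6.114e+04 rad/s.
Step 2 — Component impedances:
  R: Z = R = 31.9 Ω
  C: Z = 1/(jωC) = -j/(ω·C) = 0 - j5209 Ω
Step 3 — Series combination: Z_total = R + C = 31.9 - j5209 Ω = 5209∠-89.6° Ω.
Step 4 — Source phasor: V = 8.79∠51.5° V = 5.472 + j6.879 V.
Step 5 — Ohm's law: I = V / Z_total = (5.472 + j6.879) / (31.9 - j5209) = -0.001314 + j0.001058 A.
Step 6 — Convert to polar: |I| = 0.001687 A, ∠I = 141.1°.

I = 0.001687∠141.1° A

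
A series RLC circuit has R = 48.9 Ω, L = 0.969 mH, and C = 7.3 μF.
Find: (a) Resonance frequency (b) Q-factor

Step 1 — Resonance condition Im(Z)=0 gives ω₀ = 1/√(LC).
Step 2 — ω₀ = 1/√(0.000969·7.3e-06) = 1.189e+04 rad/s.
Step 3 — f₀ = ω₀/(2π) = 1892 Hz.
Step 4 — Series Q: Q = ω₀L/R = 1.189e+04·0.000969/48.9 = 0.2356.

(a) f₀ = 1892 Hz  (b) Q = 0.2356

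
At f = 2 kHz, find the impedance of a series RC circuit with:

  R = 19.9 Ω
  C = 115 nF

Step 1 — Angular frequency: ω = 2π·f = 2π·2000 = 1.257e+04 rad/s.
Step 2 — Component impedances:
  R: Z = R = 19.9 Ω
  C: Z = 1/(jωC) = -j/(ω·C) = 0 - j692 Ω
Step 3 — Series combination: Z_total = R + C = 19.9 - j692 Ω = 692.3∠-88.4° Ω.

Z = 19.9 - j692 Ω = 692.3∠-88.4° Ω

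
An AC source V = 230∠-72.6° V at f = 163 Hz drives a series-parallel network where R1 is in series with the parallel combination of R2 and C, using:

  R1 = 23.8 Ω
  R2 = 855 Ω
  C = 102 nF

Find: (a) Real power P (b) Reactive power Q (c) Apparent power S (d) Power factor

Step 1 — Angular frequency: ω = 2π·f = 2π·163 = 1024 rad/s.
Step 2 — Component impedances:
  R1: Z = R = 23.8 Ω
  R2: Z = R = 855 Ω
  C: Z = 1/(jωC) = -j/(ω·C) = 0 - j9573 Ω
Step 3 — Parallel branch: R2 || C = 1/(1/R2 + 1/C) = 848.2 - j75.76 Ω.
Step 4 — Series with R1: Z_total = R1 + (R2 || C) = 872 - j75.76 Ω = 875.3∠-5.0° Ω.
Step 5 — Source phasor: V = 230∠-72.6° V = 68.78 - j219.5 V.
Step 6 — Current: I = V / Z = 0.09998 - j0.243 A = 0.2628∠-67.6° A.
Step 7 — Complex power: S = V·I* = 60.21 - j5.231 VA.
Step 8 — Real power: P = Re(S) = 60.21 W.
Step 9 — Reactive power: Q = Im(S) = -5.231 VAR.
Step 10 — Apparent power: |S| = 60.44 VA.
Step 11 — Power factor: PF = P/|S| = 0.9962 (leading).

(a) P = 60.21 W  (b) Q = -5.231 VAR  (c) S = 60.44 VA  (d) PF = 0.9962 (leading)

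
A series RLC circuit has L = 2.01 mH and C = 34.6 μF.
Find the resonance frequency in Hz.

Step 1 — Resonance condition Im(Z)=0 gives ω₀ = 1/√(LC).
Step 2 — ω₀ = 1/√(0.00201·3.46e-05) = 3792 rad/s.
Step 3 — f₀ = ω₀/(2π) = 603.5 Hz.

f₀ = 603.5 Hz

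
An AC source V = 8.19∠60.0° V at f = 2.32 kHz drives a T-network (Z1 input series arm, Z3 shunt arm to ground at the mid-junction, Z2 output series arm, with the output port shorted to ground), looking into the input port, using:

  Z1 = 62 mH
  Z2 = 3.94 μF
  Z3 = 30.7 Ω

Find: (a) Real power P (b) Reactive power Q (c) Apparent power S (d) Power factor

Step 1 — Angular frequency: ω = 2π·f = 2π·2320 = 1.458e+04 rad/s.
Step 2 — Component impedances:
  Z1: Z = jωL = j·1.458e+04·0.062 = 0 + j903.8 Ω
  Z2: Z = 1/(jωC) = -j/(ω·C) = 0 - j17.41 Ω
  Z3: Z = R = 30.7 Ω
Step 3 — With the output port shorted to ground, the output series arm Z2 runs from the junction to ground; the shunt arm Z3 also runs from the junction to ground. They appear in parallel: Z3 || Z2 = 7.472 - j13.17 Ω.
Step 4 — Series with input arm Z1: Z_in = Z1 + (Z3 || Z2) = 7.472 + j890.6 Ω = 890.6∠89.5° Ω.
Step 5 — Source phasor: V = 8.19∠60.0° V = 4.095 + j7.093 V.
Step 6 — Current: I = V / Z = 0.008002 - j0.004531 A = 0.009196∠-29.5° A.
Step 7 — Complex power: S = V·I* = 0.0006318 + j0.07531 VA.
Step 8 — Real power: P = Re(S) = 0.0006318 W.
Step 9 — Reactive power: Q = Im(S) = 0.07531 VAR.
Step 10 — Apparent power: |S| = 0.07531 VA.
Step 11 — Power factor: PF = P/|S| = 0.008389 (lagging).

(a) P = 0.0006318 W  (b) Q = 0.07531 VAR  (c) S = 0.07531 VA  (d) PF = 0.008389 (lagging)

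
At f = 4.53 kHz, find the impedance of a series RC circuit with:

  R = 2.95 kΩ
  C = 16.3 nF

Step 1 — Angular frequency: ω = 2π·f = 2π·4530 = 2.846e+04 rad/s.
Step 2 — Component impedances:
  R: Z = R = 2950 Ω
  C: Z = 1/(jωC) = -j/(ω·C) = 0 - j2155 Ω
Step 3 — Series combination: Z_total = R + C = 2950 - j2155 Ω = 3654∠-36.2° Ω.

Z = 2950 - j2155 Ω = 3654∠-36.2° Ω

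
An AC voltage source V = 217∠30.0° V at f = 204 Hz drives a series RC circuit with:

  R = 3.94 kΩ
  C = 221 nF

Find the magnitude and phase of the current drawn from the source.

Step 1 — Angular frequency: ω = 2π·f = 2π·204 = 1282 rad/s.
Step 2 — Component impedances:
  R: Z = R = 3940 Ω
  C: Z = 1/(jωC) = -j/(ω·C) = 0 - j3530 Ω
Step 3 — Series combination: Z_total = R + C = 3940 - j3530 Ω = 5290∠-41.9° Ω.
Step 4 — Source phasor: V = 217∠30.0° V = 187.9 + j108.5 V.
Step 5 — Ohm's law: I = V / Z_total = (187.9 + j108.5) / (3940 - j3530) = 0.01277 + j0.03898 A.
Step 6 — Convert to polar: |I| = 0.04102 A, ∠I = 71.9°.

I = 0.04102∠71.9° A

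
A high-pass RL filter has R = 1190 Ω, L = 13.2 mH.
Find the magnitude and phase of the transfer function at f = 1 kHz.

Step 1 — Angular frequency: ω = 2π·1000 = 6283 rad/s.
Step 2 — Transfer function: H(jω) = jωL/(R + jωL).
Step 3 — Numerator jωL = j·82.94; denominator R + jωL = 1190 + j82.94.
Step 4 — H = 0.004834 + j0.06936.
Step 5 — Magnitude: |H| = 0.06953 (-23.2 dB); phase: φ = 86.0°.

|H| = 0.06953 (-23.2 dB), φ = 86.0°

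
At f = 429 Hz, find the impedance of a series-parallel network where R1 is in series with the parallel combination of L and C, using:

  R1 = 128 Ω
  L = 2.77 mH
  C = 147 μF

Step 1 — Angular frequency: ω = 2π·f = 2π·429 = 2695 rad/s.
Step 2 — Component impedances:
  R1: Z = R = 128 Ω
  L: Z = jωL = j·2695·0.00277 = 0 + j7.466 Ω
  C: Z = 1/(jωC) = -j/(ω·C) = 0 - j2.524 Ω
Step 3 — Parallel branch: L || C = 1/(1/L + 1/C) = 0 - j3.812 Ω.
Step 4 — Series with R1: Z_total = R1 + (L || C) = 128 - j3.812 Ω = 128.1∠-1.7° Ω.

Z = 128 - j3.812 Ω = 128.1∠-1.7° Ω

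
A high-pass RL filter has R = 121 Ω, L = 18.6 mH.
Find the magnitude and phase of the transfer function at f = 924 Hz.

Step 1 — Angular frequency: ω = 2π·924 = 5806 rad/s.
Step 2 — Transfer function: H(jω) = jωL/(R + jωL).
Step 3 — Numerator jωL = j·108; denominator R + jωL = 121 + j108.
Step 4 — H = 0.4433 + j0.4968.
Step 5 — Magnitude: |H| = 0.6658 (-3.5 dB); phase: φ = 48.3°.

|H| = 0.6658 (-3.5 dB), φ = 48.3°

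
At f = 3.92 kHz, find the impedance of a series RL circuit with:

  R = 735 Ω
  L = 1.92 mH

Step 1 — Angular frequency: ω = 2π·f = 2π·3920 = 2.463e+04 rad/s.
Step 2 — Component impedances:
  R: Z = R = 735 Ω
  L: Z = jωL = j·2.463e+04·0.00192 = 0 + j47.29 Ω
Step 3 — Series combination: Z_total = R + L = 735 + j47.29 Ω = 736.5∠3.7° Ω.

Z = 735 + j47.29 Ω = 736.5∠3.7° Ω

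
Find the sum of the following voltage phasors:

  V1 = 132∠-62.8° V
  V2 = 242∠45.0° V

Step 1 — Convert each phasor to rectangular form:
  V1 = 132·(cos(-62.8°) + j·sin(-62.8°)) = 60.34 - j117.4 V
  V2 = 242·(cos(45.0°) + j·sin(45.0°)) = 171.1 + j171.1 V
Step 2 — Sum components: V_total = 231.5 + j53.72 V.
Step 3 — Convert to polar: |V_total| = 237.6 V, ∠V_total = 13.1°.

V_total = 237.6∠13.1° V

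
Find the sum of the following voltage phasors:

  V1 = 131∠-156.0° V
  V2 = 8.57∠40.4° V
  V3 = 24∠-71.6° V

Step 1 — Convert each phasor to rectangular form:
  V1 = 131·(cos(-156.0°) + j·sin(-156.0°)) = -119.7 - j53.28 V
  V2 = 8.57·(cos(40.4°) + j·sin(40.4°)) = 6.526 + j5.554 V
  V3 = 24·(cos(-71.6°) + j·sin(-71.6°)) = 7.576 - j22.77 V
Step 2 — Sum components: V_total = -105.6 - j70.5 V.
Step 3 — Convert to polar: |V_total| = 126.9 V, ∠V_total = -146.3°.

V_total = 126.9∠-146.3° V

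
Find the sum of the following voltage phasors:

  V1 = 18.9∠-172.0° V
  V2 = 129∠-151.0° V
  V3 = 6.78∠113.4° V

Step 1 — Convert each phasor to rectangular form:
  V1 = 18.9·(cos(-172.0°) + j·sin(-172.0°)) = -18.72 - j2.63 V
  V2 = 129·(cos(-151.0°) + j·sin(-151.0°)) = -112.8 - j62.54 V
  V3 = 6.78·(cos(113.4°) + j·sin(113.4°)) = -2.693 + j6.222 V
Step 2 — Sum components: V_total = -134.2 - j58.95 V.
Step 3 — Convert to polar: |V_total| = 146.6 V, ∠V_total = -156.3°.

V_total = 146.6∠-156.3° V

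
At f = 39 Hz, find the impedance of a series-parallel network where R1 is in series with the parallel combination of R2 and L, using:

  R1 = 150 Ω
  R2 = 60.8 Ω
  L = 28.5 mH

Step 1 — Angular frequency: ω = 2π·f = 2π·39 = 245 rad/s.
Step 2 — Component impedances:
  R1: Z = R = 150 Ω
  R2: Z = R = 60.8 Ω
  L: Z = jωL = j·245·0.0285 = 0 + j6.984 Ω
Step 3 — Parallel branch: R2 || L = 1/(1/R2 + 1/L) = 0.7917 + j6.893 Ω.
Step 4 — Series with R1: Z_total = R1 + (R2 || L) = 150.8 + j6.893 Ω = 150.9∠2.6° Ω.

Z = 150.8 + j6.893 Ω = 150.9∠2.6° Ω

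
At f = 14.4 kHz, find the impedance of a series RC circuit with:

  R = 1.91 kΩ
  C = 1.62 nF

Step 1 — Angular frequency: ω = 2π·f = 2π·1.44e+04 = 9.048e+04 rad/s.
Step 2 — Component impedances:
  R: Z = R = 1910 Ω
  C: Z = 1/(jωC) = -j/(ω·C) = 0 - j6822 Ω
Step 3 — Series combination: Z_total = R + C = 1910 - j6822 Ω = 7085∠-74.4° Ω.

Z = 1910 - j6822 Ω = 7085∠-74.4° Ω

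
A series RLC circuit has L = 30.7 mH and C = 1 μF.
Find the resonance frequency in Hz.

Step 1 — Resonance condition Im(Z)=0 gives ω₀ = 1/√(LC).
Step 2 — ω₀ = 1/√(0.0307·1e-06) = 5707 rad/s.
Step 3 — f₀ = ω₀/(2π) = 908.3 Hz.

f₀ = 908.3 Hz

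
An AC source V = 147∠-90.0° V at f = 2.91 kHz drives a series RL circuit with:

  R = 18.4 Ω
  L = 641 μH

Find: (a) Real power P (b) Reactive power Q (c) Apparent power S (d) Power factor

Step 1 — Angular frequency: ω = 2π·f = 2π·2910 = 1.828e+04 rad/s.
Step 2 — Component impedances:
  R: Z = R = 18.4 Ω
  L: Z = jωL = j·1.828e+04·0.000641 = 0 + j11.72 Ω
Step 3 — Series combination: Z_total = R + L = 18.4 + j11.72 Ω = 21.82∠32.5° Ω.
Step 4 — Source phasor: V = 147∠-90.0° V = 0 - j147 V.
Step 5 — Current: I = V / Z = -3.62 - j5.683 A = 6.738∠-122.5° A.
Step 6 — Complex power: S = V·I* = 835.4 + j532.1 VA.
Step 7 — Real power: P = Re(S) = 835.4 W.
Step 8 — Reactive power: Q = Im(S) = 532.1 VAR.
Step 9 — Apparent power: |S| = 990.5 VA.
Step 10 — Power factor: PF = P/|S| = 0.8434 (lagging).

(a) P = 835.4 W  (b) Q = 532.1 VAR  (c) S = 990.5 VA  (d) PF = 0.8434 (lagging)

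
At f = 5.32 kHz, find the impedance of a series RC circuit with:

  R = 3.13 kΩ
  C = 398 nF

Step 1 — Angular frequency: ω = 2π·f = 2π·5320 = 3.343e+04 rad/s.
Step 2 — Component impedances:
  R: Z = R = 3130 Ω
  C: Z = 1/(jωC) = -j/(ω·C) = 0 - j75.17 Ω
Step 3 — Series combination: Z_total = R + C = 3130 - j75.17 Ω = 3131∠-1.4° Ω.

Z = 3130 - j75.17 Ω = 3131∠-1.4° Ω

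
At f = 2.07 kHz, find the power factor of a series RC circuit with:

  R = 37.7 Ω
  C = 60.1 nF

Step 1 — Angular frequency: ω = 2π·f = 2π·2070 = 1.301e+04 rad/s.
Step 2 — Component impedances:
  R: Z = R = 37.7 Ω
  C: Z = 1/(jωC) = -j/(ω·C) = 0 - j1279 Ω
Step 3 — Series combination: Z_total = R + C = 37.7 - j1279 Ω = 1280∠-88.3° Ω.
Step 4 — Power factor: PF = cos(φ) = Re(Z)/|Z| = 37.7/1279.9 = 0.02946.
Step 5 — Type: Im(Z) = -1279 ⇒ leading (phase φ = -88.3°).

PF = 0.02946 (leading, φ = -88.3°)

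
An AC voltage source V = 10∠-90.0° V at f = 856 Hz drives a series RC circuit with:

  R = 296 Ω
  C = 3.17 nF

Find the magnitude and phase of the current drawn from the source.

Step 1 — Angular frequency: ω = 2π·f = 2π·856 = 5378 rad/s.
Step 2 — Component impedances:
  R: Z = R = 296 Ω
  C: Z = 1/(jωC) = -j/(ω·C) = 0 - j5.865e+04 Ω
Step 3 — Series combination: Z_total = R + C = 296 - j5.865e+04 Ω = 5.865e+04∠-89.7° Ω.
Step 4 — Source phasor: V = 10∠-90.0° V = 0 - j10 V.
Step 5 — Ohm's law: I = V / Z_total = (0 - j10) / (296 - j5.865e+04) = 0.0001705 - j8.604e-07 A.
Step 6 — Convert to polar: |I| = 0.0001705 A, ∠I = -0.3°.

I = 0.0001705∠-0.3° A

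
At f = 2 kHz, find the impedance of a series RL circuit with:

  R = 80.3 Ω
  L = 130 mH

Step 1 — Angular frequency: ω = 2π·f = 2π·2000 = 1.257e+04 rad/s.
Step 2 — Component impedances:
  R: Z = R = 80.3 Ω
  L: Z = jωL = j·1.257e+04·0.13 = 0 + j1634 Ω
Step 3 — Series combination: Z_total = R + L = 80.3 + j1634 Ω = 1636∠87.2° Ω.

Z = 80.3 + j1634 Ω = 1636∠87.2° Ω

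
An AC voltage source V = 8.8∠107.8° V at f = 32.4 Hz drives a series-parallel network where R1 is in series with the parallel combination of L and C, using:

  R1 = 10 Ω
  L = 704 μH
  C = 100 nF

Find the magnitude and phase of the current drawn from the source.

Step 1 — Angular frequency: ω = 2π·f = 2π·32.4 = 203.6 rad/s.
Step 2 — Component impedances:
  R1: Z = R = 10 Ω
  L: Z = jωL = j·203.6·0.000704 = 0 + j0.1433 Ω
  C: Z = 1/(jωC) = -j/(ω·C) = 0 - j4.912e+04 Ω
Step 3 — Parallel branch: L || C = 1/(1/L + 1/C) = 0 + j0.1433 Ω.
Step 4 — Series with R1: Z_total = R1 + (L || C) = 10 + j0.1433 Ω = 10∠0.8° Ω.
Step 5 — Source phasor: V = 8.8∠107.8° V = -2.69 + j8.379 V.
Step 6 — Ohm's law: I = V / Z_total = (-2.69 + j8.379) / (10 + j0.1433) = -0.257 + j0.8416 A.
Step 7 — Convert to polar: |I| = 0.8799 A, ∠I = 107.0°.

I = 0.8799∠107.0° A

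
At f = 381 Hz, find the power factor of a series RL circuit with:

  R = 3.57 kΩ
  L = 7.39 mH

Step 1 — Angular frequency: ω = 2π·f = 2π·381 = 2394 rad/s.
Step 2 — Component impedances:
  R: Z = R = 3570 Ω
  L: Z = jωL = j·2394·0.00739 = 0 + j17.69 Ω
Step 3 — Series combination: Z_total = R + L = 3570 + j17.69 Ω = 3570∠0.3° Ω.
Step 4 — Power factor: PF = cos(φ) = Re(Z)/|Z| = 3570/3570 = 1.
Step 5 — Type: Im(Z) = 17.69 ⇒ lagging (phase φ = 0.3°).

PF = 1 (lagging, φ = 0.3°)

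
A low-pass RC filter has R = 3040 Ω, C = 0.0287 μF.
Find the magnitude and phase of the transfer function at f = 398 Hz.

Step 1 — Angular frequency: ω = 2π·398 = 2501 rad/s.
Step 2 — Transfer function: H(jω) = 1/(1 + jωRC).
Step 3 — Denominator: 1 + jωRC = 1 + j·2501·3040·2.87e-08 = 1 + j0.2182.
Step 4 — H = 0.9546 - j0.2083.
Step 5 — Magnitude: |H| = 0.977 (-0.2 dB); phase: φ = -12.3°.

|H| = 0.977 (-0.2 dB), φ = -12.3°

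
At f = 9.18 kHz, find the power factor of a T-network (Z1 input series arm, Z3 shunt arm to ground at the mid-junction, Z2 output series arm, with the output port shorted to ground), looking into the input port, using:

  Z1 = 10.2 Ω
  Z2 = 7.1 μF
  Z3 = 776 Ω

Step 1 — Angular frequency: ω = 2π·f = 2π·9180 = 5.768e+04 rad/s.
Step 2 — Component impedances:
  Z1: Z = R = 10.2 Ω
  Z2: Z = 1/(jωC) = -j/(ω·C) = 0 - j2.442 Ω
  Z3: Z = R = 776 Ω
Step 3 — With the output port shorted to ground, the output series arm Z2 runs from the junction to ground; the shunt arm Z3 also runs from the junction to ground. They appear in parallel: Z3 || Z2 = 0.007684 - j2.442 Ω.
Step 4 — Series with input arm Z1: Z_in = Z1 + (Z3 || Z2) = 10.21 - j2.442 Ω = 10.5∠-13.5° Ω.
Step 5 — Power factor: PF = cos(φ) = Re(Z)/|Z| = 10.208/10.496 = 0.9726.
Step 6 — Type: Im(Z) = -2.442 ⇒ leading (phase φ = -13.5°).

PF = 0.9726 (leading, φ = -13.5°)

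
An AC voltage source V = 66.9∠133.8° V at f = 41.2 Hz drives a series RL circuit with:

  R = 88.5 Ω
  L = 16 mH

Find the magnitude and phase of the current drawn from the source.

Step 1 — Angular frequency: ω = 2π·f = 2π·41.2 = 258.9 rad/s.
Step 2 — Component impedances:
  R: Z = R = 88.5 Ω
  L: Z = jωL = j·258.9·0.016 = 0 + j4.142 Ω
Step 3 — Series combination: Z_total = R + L = 88.5 + j4.142 Ω = 88.6∠2.7° Ω.
Step 4 — Source phasor: V = 66.9∠133.8° V = -46.3 + j48.29 V.
Step 5 — Ohm's law: I = V / Z_total = (-46.3 + j48.29) / (88.5 + j4.142) = -0.4966 + j0.5688 A.
Step 6 — Convert to polar: |I| = 0.7551 A, ∠I = 131.1°.

I = 0.7551∠131.1° A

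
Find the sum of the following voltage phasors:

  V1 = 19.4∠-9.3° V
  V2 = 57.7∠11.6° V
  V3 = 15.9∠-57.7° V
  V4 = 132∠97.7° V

Step 1 — Convert each phasor to rectangular form:
  V1 = 19.4·(cos(-9.3°) + j·sin(-9.3°)) = 19.15 - j3.135 V
  V2 = 57.7·(cos(11.6°) + j·sin(11.6°)) = 56.52 + j11.6 V
  V3 = 15.9·(cos(-57.7°) + j·sin(-57.7°)) = 8.496 - j13.44 V
  V4 = 132·(cos(97.7°) + j·sin(97.7°)) = -17.69 + j130.8 V
Step 2 — Sum components: V_total = 66.48 + j125.8 V.
Step 3 — Convert to polar: |V_total| = 142.3 V, ∠V_total = 62.2°.

V_total = 142.3∠62.2° V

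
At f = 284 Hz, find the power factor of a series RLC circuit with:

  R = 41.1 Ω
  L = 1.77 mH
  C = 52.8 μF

Step 1 — Angular frequency: ω = 2π·f = 2π·284 = 1784 rad/s.
Step 2 — Component impedances:
  R: Z = R = 41.1 Ω
  L: Z = jωL = j·1784·0.00177 = 0 + j3.158 Ω
  C: Z = 1/(jωC) = -j/(ω·C) = 0 - j10.61 Ω
Step 3 — Series combination: Z_total = R + L + C = 41.1 - j7.455 Ω = 41.77∠-10.3° Ω.
Step 4 — Power factor: PF = cos(φ) = Re(Z)/|Z| = 41.1/41.771 = 0.9839.
Step 5 — Type: Im(Z) = -7.455 ⇒ leading (phase φ = -10.3°).

PF = 0.9839 (leading, φ = -10.3°)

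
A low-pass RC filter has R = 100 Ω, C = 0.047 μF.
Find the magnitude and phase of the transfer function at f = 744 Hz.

Step 1 — Angular frequency: ω = 2π·744 = 4675 rad/s.
Step 2 — Transfer function: H(jω) = 1/(1 + jωRC).
Step 3 — Denominator: 1 + jωRC = 1 + j·4675·100·4.7e-08 = 1 + j0.02197.
Step 4 — H = 0.9995 - j0.02196.
Step 5 — Magnitude: |H| = 0.9998 (-0.0 dB); phase: φ = -1.3°.

|H| = 0.9998 (-0.0 dB), φ = -1.3°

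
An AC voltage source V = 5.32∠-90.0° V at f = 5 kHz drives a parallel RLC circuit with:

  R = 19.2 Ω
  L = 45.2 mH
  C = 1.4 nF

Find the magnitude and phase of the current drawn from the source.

Step 1 — Angular frequency: ω = 2π·f = 2π·5000 = 3.142e+04 rad/s.
Step 2 — Component impedances:
  R: Z = R = 19.2 Ω
  L: Z = jωL = j·3.142e+04·0.0452 = 0 + j1420 Ω
  C: Z = 1/(jωC) = -j/(ω·C) = 0 - j2.274e+04 Ω
Step 3 — Parallel combination: 1/Z_total = 1/R + 1/L + 1/C; Z_total = 19.2 + j0.2434 Ω = 19.2∠0.7° Ω.
Step 4 — Source phasor: V = 5.32∠-90.0° V = 0 - j5.32 V.
Step 5 — Ohm's law: I = V / Z_total = (0 - j5.32) / (19.2 + j0.2434) = -0.003512 - j0.2771 A.
Step 6 — Convert to polar: |I| = 0.2771 A, ∠I = -90.7°.

I = 0.2771∠-90.7° A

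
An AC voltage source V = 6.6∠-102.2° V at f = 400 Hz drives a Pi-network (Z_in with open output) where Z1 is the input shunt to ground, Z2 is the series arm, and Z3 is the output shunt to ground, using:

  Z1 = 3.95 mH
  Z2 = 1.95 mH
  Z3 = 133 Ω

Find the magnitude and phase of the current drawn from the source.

Step 1 — Angular frequency: ω = 2π·f = 2π·400 = 2513 rad/s.
Step 2 — Component impedances:
  Z1: Z = jωL = j·2513·0.00395 = 0 + j9.927 Ω
  Z2: Z = jωL = j·2513·0.00195 = 0 + j4.901 Ω
  Z3: Z = R = 133 Ω
Step 3 — With open output, the series arm Z2 and the output shunt Z3 appear in series to ground: Z2 + Z3 = 133 + j4.901 Ω.
Step 4 — Parallel with input shunt Z1: Z_in = Z1 || (Z2 + Z3) = 0.7319 + j9.846 Ω = 9.873∠85.7° Ω.
Step 5 — Source phasor: V = 6.6∠-102.2° V = -1.395 - j6.451 V.
Step 6 — Ohm's law: I = V / Z_total = (-1.395 - j6.451) / (0.7319 + j9.846) = -0.6621 + j0.09244 A.
Step 7 — Convert to polar: |I| = 0.6685 A, ∠I = 172.1°.

I = 0.6685∠172.1° A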